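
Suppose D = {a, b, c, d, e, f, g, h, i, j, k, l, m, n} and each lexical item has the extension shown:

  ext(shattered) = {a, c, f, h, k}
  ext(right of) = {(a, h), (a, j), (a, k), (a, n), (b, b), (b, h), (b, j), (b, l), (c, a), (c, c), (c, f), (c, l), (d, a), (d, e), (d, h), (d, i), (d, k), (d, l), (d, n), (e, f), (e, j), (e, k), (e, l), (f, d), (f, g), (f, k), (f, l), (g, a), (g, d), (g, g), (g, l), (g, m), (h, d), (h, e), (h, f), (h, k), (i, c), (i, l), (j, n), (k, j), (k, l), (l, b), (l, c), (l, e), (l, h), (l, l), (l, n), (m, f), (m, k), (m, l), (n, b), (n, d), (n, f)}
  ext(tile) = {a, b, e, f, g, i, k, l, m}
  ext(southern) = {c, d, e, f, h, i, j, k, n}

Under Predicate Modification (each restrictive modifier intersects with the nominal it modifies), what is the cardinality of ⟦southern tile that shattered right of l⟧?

⟦that shattered⟧ = ⟦shattered⟧ = {a, c, f, h, k}
⟦right of l⟧ = {x : ⟨x, l⟩ ∈ ⟦right of⟧} = {b, c, d, e, f, g, i, k, l, m}
⟦tile⟧ = {a, b, e, f, g, i, k, l, m}
… ∩ ⟦that shattered⟧ = {a, b, e, f, g, i, k, l, m} ∩ {a, c, f, h, k} = {a, f, k}
… ∩ ⟦right of l⟧ = {a, f, k} ∩ {b, c, d, e, f, g, i, k, l, m} = {f, k}
… ∩ ⟦southern⟧ = {f, k} ∩ {c, d, e, f, h, i, j, k, n} = {f, k}
⟦southern tile that shattered right of l⟧ = {f, k}, so the cardinality is 2.

2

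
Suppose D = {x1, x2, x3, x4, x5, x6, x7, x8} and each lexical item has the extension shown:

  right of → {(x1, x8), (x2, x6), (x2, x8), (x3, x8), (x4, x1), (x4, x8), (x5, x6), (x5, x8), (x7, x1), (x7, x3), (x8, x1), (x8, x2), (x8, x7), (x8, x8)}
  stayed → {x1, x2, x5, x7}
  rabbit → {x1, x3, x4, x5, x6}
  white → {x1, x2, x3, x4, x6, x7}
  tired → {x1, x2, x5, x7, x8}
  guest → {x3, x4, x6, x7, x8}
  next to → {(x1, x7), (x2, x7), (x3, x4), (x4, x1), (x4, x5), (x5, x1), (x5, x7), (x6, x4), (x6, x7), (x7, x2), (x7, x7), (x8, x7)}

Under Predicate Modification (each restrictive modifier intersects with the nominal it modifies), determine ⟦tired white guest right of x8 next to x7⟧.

{ }

⟦right of x8⟧ = {x : ⟨x, x8⟩ ∈ ⟦right of⟧} = {x1, x2, x3, x4, x5, x8}
⟦next to x7⟧ = {x : ⟨x, x7⟩ ∈ ⟦next to⟧} = {x1, x2, x5, x6, x7, x8}
⟦guest⟧ = {x3, x4, x6, x7, x8}
… ∩ ⟦right of x8⟧ = {x3, x4, x6, x7, x8} ∩ {x1, x2, x3, x4, x5, x8} = {x3, x4, x8}
… ∩ ⟦next to x7⟧ = {x3, x4, x8} ∩ {x1, x2, x5, x6, x7, x8} = {x8}
… ∩ ⟦tired⟧ = {x8} ∩ {x1, x2, x5, x7, x8} = {x8}
… ∩ ⟦white⟧ = {x8} ∩ {x1, x2, x3, x4, x6, x7} = ∅
So ⟦tired white guest right of x8 next to x7⟧ = { }.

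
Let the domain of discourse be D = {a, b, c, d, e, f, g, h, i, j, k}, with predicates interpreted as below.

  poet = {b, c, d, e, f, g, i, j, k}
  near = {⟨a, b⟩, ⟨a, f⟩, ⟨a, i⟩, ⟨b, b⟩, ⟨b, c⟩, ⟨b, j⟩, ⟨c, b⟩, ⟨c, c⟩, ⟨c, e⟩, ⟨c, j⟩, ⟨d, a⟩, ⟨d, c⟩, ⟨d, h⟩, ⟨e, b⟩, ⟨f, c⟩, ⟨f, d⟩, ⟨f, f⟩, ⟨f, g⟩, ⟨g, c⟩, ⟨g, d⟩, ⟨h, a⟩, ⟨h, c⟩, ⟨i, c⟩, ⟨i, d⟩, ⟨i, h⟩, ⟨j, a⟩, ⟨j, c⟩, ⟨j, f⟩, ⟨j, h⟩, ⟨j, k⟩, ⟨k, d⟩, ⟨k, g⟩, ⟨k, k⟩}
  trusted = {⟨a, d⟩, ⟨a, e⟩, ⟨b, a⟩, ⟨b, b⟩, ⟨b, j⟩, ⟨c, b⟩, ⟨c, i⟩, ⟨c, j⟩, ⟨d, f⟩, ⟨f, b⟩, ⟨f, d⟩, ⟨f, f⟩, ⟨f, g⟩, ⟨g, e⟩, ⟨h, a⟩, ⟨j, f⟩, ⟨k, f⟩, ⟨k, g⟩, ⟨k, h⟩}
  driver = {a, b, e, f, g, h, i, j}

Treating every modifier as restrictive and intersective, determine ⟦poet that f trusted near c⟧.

{b, d, f, g}

⟦that f trusted⟧ = {x : ⟨f, x⟩ ∈ ⟦trusted⟧} = {b, d, f, g}
⟦near c⟧ = {x : ⟨x, c⟩ ∈ ⟦near⟧} = {b, c, d, f, g, h, i, j}
⟦poet⟧ = {b, c, d, e, f, g, i, j, k}
… ∩ ⟦that f trusted⟧ = {b, c, d, e, f, g, i, j, k} ∩ {b, d, f, g} = {b, d, f, g}
… ∩ ⟦near c⟧ = {b, d, f, g} ∩ {b, c, d, f, g, h, i, j} = {b, d, f, g}
So ⟦poet that f trusted near c⟧ = {b, d, f, g}.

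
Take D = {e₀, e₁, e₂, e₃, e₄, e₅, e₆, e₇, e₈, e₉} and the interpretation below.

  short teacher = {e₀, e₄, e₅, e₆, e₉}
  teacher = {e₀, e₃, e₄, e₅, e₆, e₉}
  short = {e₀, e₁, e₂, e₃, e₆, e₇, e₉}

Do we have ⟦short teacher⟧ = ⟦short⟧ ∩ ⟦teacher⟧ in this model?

⟦short⟧ ∩ ⟦teacher⟧ = {e₀, e₁, e₂, e₃, e₆, e₇, e₉} ∩ {e₀, e₃, e₄, e₅, e₆, e₉} = {e₀, e₃, e₆, e₉}
Observed ⟦short teacher⟧ = {e₀, e₄, e₅, e₆, e₉}.
These differ, so the modifier is not intersective in this model.

no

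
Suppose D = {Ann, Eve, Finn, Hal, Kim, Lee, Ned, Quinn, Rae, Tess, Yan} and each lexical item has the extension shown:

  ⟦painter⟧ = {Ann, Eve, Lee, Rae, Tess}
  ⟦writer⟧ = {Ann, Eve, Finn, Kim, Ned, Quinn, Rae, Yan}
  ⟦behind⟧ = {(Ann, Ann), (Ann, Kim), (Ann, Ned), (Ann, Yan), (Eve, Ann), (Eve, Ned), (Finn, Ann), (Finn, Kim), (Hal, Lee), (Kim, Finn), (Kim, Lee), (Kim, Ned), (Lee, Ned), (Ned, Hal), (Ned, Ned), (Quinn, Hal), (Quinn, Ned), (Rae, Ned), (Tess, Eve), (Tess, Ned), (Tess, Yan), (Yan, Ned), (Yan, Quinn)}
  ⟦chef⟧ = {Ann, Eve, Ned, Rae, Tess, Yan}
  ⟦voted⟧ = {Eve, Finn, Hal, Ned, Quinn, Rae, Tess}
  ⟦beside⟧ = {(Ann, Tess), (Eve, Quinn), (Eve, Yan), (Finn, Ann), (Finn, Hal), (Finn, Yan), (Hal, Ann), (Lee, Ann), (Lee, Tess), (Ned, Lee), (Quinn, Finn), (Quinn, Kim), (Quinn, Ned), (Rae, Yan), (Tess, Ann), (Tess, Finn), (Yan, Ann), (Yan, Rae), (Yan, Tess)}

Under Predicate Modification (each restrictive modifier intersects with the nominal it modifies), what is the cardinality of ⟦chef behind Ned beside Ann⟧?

2

⟦behind Ned⟧ = {x : ⟨x, Ned⟩ ∈ ⟦behind⟧} = {Ann, Eve, Kim, Lee, Ned, Quinn, Rae, Tess, Yan}
⟦beside Ann⟧ = {x : ⟨x, Ann⟩ ∈ ⟦beside⟧} = {Finn, Hal, Lee, Tess, Yan}
⟦chef⟧ = {Ann, Eve, Ned, Rae, Tess, Yan}
… ∩ ⟦behind Ned⟧ = {Ann, Eve, Ned, Rae, Tess, Yan} ∩ {Ann, Eve, Kim, Lee, Ned, Quinn, Rae, Tess, Yan} = {Ann, Eve, Ned, Rae, Tess, Yan}
… ∩ ⟦beside Ann⟧ = {Ann, Eve, Ned, Rae, Tess, Yan} ∩ {Finn, Hal, Lee, Tess, Yan} = {Tess, Yan}
⟦chef behind Ned beside Ann⟧ = {Tess, Yan}, so the cardinality is 2.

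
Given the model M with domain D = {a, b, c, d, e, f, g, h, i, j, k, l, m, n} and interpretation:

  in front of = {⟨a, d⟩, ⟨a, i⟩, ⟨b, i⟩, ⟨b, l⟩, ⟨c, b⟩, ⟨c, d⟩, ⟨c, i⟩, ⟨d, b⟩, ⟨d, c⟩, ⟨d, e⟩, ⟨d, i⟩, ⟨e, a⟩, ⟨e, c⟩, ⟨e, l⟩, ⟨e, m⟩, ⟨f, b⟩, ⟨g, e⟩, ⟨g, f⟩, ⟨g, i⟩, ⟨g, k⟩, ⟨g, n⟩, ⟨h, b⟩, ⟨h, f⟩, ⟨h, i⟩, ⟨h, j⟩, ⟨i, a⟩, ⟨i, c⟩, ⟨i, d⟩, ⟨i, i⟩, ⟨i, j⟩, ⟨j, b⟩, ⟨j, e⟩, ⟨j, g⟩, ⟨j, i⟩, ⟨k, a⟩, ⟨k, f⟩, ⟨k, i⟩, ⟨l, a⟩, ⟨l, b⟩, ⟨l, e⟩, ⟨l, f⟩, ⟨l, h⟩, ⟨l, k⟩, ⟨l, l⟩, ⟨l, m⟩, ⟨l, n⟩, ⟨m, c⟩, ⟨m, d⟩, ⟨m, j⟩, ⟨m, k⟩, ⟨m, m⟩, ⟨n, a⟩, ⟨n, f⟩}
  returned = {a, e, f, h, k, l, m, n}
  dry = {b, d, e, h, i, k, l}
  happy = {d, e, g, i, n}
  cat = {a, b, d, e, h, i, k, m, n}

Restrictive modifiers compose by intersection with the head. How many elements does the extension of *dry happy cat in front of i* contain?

⟦in front of i⟧ = {x : ⟨x, i⟩ ∈ ⟦in front of⟧} = {a, b, c, d, g, h, i, j, k}
⟦cat⟧ = {a, b, d, e, h, i, k, m, n}
… ∩ ⟦in front of i⟧ = {a, b, d, e, h, i, k, m, n} ∩ {a, b, c, d, g, h, i, j, k} = {a, b, d, h, i, k}
… ∩ ⟦dry⟧ = {a, b, d, h, i, k} ∩ {b, d, e, h, i, k, l} = {b, d, h, i, k}
… ∩ ⟦happy⟧ = {b, d, h, i, k} ∩ {d, e, g, i, n} = {d, i}
⟦dry happy cat in front of i⟧ = {d, i}, so the cardinality is 2.

2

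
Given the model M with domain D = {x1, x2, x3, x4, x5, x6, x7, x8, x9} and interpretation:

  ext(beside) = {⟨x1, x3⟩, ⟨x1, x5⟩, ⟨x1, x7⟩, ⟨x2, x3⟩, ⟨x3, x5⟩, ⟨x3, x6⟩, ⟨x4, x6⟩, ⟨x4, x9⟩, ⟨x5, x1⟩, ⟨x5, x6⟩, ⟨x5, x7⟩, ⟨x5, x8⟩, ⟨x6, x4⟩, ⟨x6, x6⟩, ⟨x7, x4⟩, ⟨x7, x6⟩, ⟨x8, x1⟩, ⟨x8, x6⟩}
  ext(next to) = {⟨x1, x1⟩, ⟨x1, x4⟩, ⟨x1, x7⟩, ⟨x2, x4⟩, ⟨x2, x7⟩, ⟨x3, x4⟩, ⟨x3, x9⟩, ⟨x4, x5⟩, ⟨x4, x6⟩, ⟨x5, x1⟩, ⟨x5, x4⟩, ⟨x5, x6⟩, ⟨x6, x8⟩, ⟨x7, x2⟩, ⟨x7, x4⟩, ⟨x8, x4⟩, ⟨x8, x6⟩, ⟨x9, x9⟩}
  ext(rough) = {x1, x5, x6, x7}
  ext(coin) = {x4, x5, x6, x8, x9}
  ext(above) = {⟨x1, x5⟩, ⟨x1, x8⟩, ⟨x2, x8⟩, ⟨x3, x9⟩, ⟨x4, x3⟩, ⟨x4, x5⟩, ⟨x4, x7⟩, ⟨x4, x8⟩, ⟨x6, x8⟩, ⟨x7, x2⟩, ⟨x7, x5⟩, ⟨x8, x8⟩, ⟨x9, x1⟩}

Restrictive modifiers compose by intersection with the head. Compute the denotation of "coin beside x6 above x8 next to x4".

{x8}

⟦beside x6⟧ = {x : ⟨x, x6⟩ ∈ ⟦beside⟧} = {x3, x4, x5, x6, x7, x8}
⟦above x8⟧ = {x : ⟨x, x8⟩ ∈ ⟦above⟧} = {x1, x2, x4, x6, x8}
⟦next to x4⟧ = {x : ⟨x, x4⟩ ∈ ⟦next to⟧} = {x1, x2, x3, x5, x7, x8}
⟦coin⟧ = {x4, x5, x6, x8, x9}
… ∩ ⟦beside x6⟧ = {x4, x5, x6, x8, x9} ∩ {x3, x4, x5, x6, x7, x8} = {x4, x5, x6, x8}
… ∩ ⟦above x8⟧ = {x4, x5, x6, x8} ∩ {x1, x2, x4, x6, x8} = {x4, x6, x8}
… ∩ ⟦next to x4⟧ = {x4, x6, x8} ∩ {x1, x2, x3, x5, x7, x8} = {x8}
So ⟦coin beside x6 above x8 next to x4⟧ = {x8}.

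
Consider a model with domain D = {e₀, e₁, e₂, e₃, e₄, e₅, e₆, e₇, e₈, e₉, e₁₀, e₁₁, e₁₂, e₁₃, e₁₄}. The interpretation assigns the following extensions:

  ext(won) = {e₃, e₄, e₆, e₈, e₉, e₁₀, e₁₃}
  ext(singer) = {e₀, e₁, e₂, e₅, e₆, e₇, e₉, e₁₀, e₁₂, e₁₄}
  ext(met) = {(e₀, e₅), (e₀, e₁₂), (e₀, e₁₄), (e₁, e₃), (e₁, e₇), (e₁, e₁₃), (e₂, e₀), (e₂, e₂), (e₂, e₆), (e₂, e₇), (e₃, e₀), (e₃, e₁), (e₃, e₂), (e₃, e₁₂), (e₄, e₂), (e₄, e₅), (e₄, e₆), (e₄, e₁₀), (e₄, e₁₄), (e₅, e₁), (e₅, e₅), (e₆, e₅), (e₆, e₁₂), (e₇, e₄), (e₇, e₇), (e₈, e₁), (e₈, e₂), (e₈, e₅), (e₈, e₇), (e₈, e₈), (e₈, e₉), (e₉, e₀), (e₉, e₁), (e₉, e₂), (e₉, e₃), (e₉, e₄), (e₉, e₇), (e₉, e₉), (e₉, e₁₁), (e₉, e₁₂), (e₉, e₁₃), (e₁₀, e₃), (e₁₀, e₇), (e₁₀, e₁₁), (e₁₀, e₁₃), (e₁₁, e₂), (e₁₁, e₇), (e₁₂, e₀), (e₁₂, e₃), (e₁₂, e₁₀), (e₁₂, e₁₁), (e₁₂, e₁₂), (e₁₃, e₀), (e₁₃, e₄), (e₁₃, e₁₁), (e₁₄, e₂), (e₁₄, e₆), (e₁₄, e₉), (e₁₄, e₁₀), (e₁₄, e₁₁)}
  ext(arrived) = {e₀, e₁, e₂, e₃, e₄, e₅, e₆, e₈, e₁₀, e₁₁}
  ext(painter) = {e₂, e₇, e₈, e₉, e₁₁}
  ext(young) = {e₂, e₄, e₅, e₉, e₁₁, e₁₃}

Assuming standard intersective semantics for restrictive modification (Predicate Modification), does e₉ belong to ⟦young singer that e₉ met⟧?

yes

⟦that e₉ met⟧ = {x : ⟨e₉, x⟩ ∈ ⟦met⟧} = {e₀, e₁, e₂, e₃, e₄, e₇, e₉, e₁₁, e₁₂, e₁₃}
⟦singer⟧ = {e₀, e₁, e₂, e₅, e₆, e₇, e₉, e₁₀, e₁₂, e₁₄}
… ∩ ⟦that e₉ met⟧ = {e₀, e₁, e₂, e₅, e₆, e₇, e₉, e₁₀, e₁₂, e₁₄} ∩ {e₀, e₁, e₂, e₃, e₄, e₇, e₉, e₁₁, e₁₂, e₁₃} = {e₀, e₁, e₂, e₇, e₉, e₁₂}
… ∩ ⟦young⟧ = {e₀, e₁, e₂, e₇, e₉, e₁₂} ∩ {e₂, e₄, e₅, e₉, e₁₁, e₁₃} = {e₂, e₉}
⟦young singer that e₉ met⟧ = {e₂, e₉}; e₉ ∈ this set.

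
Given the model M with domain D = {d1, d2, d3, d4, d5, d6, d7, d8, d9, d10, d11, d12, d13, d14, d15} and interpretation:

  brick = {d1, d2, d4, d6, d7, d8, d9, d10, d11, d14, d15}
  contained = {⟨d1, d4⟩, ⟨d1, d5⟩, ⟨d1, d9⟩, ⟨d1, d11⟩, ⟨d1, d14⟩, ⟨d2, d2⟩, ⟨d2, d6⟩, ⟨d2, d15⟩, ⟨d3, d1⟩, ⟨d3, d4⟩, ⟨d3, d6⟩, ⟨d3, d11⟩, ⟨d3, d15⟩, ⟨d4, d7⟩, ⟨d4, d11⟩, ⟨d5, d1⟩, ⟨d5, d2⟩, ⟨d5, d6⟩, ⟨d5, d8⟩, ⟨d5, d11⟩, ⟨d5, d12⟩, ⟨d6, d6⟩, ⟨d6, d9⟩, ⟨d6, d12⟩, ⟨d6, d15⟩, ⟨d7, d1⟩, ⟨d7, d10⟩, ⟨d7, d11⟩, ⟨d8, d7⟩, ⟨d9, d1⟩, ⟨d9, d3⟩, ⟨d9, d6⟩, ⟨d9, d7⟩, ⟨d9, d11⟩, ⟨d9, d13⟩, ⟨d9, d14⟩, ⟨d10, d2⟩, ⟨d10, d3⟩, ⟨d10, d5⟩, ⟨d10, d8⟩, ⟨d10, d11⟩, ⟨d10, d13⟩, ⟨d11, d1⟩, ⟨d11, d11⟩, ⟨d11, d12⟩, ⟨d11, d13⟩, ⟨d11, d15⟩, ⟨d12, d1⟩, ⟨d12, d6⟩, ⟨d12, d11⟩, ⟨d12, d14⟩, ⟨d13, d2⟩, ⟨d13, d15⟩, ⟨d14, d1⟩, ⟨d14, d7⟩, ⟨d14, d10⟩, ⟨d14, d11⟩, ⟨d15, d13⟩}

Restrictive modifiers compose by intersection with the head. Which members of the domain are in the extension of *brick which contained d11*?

{d1, d4, d7, d9, d10, d11, d14}

⟦which contained d11⟧ = {x : ⟨x, d11⟩ ∈ ⟦contained⟧} = {d1, d3, d4, d5, d7, d9, d10, d11, d12, d14}
⟦brick⟧ = {d1, d2, d4, d6, d7, d8, d9, d10, d11, d14, d15}
… ∩ ⟦which contained d11⟧ = {d1, d2, d4, d6, d7, d8, d9, d10, d11, d14, d15} ∩ {d1, d3, d4, d5, d7, d9, d10, d11, d12, d14} = {d1, d4, d7, d9, d10, d11, d14}
So ⟦brick which contained d11⟧ = {d1, d4, d7, d9, d10, d11, d14}.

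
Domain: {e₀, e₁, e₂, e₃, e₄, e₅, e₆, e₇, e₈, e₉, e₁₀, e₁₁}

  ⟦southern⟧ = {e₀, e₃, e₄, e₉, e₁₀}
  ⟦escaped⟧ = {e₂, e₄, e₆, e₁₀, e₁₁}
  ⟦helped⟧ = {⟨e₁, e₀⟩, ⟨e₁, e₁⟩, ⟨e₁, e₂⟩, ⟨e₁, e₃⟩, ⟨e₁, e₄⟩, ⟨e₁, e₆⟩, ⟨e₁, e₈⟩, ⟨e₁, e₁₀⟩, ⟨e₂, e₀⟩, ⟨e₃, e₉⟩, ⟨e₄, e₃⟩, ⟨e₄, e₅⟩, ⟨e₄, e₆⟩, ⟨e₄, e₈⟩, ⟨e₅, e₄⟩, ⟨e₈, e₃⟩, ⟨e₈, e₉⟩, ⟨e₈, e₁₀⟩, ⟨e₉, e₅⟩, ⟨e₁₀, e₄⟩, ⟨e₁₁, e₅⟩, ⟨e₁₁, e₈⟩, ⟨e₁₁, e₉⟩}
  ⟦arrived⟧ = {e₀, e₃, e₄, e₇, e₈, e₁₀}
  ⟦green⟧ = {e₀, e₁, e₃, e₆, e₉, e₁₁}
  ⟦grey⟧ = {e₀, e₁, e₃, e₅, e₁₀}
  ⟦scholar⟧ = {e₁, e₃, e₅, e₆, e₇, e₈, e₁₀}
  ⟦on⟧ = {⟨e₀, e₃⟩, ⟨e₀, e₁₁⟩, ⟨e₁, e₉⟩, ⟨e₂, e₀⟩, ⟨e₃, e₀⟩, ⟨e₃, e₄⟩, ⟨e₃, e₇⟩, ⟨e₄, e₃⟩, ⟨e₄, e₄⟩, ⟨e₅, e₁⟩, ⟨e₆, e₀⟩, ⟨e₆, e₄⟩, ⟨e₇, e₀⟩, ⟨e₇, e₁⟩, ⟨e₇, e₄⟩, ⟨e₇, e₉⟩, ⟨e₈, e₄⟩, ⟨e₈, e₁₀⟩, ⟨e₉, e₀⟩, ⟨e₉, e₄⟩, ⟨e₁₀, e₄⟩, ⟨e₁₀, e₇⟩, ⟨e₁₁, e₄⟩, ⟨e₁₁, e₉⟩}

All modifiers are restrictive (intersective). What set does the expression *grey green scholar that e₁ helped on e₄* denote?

⟦that e₁ helped⟧ = {x : ⟨e₁, x⟩ ∈ ⟦helped⟧} = {e₀, e₁, e₂, e₃, e₄, e₆, e₈, e₁₀}
⟦on e₄⟧ = {x : ⟨x, e₄⟩ ∈ ⟦on⟧} = {e₃, e₄, e₆, e₇, e₈, e₉, e₁₀, e₁₁}
⟦scholar⟧ = {e₁, e₃, e₅, e₆, e₇, e₈, e₁₀}
… ∩ ⟦that e₁ helped⟧ = {e₁, e₃, e₅, e₆, e₇, e₈, e₁₀} ∩ {e₀, e₁, e₂, e₃, e₄, e₆, e₈, e₁₀} = {e₁, e₃, e₆, e₈, e₁₀}
… ∩ ⟦on e₄⟧ = {e₁, e₃, e₆, e₈, e₁₀} ∩ {e₃, e₄, e₆, e₇, e₈, e₉, e₁₀, e₁₁} = {e₃, e₆, e₈, e₁₀}
… ∩ ⟦grey⟧ = {e₃, e₆, e₈, e₁₀} ∩ {e₀, e₁, e₃, e₅, e₁₀} = {e₃, e₁₀}
… ∩ ⟦green⟧ = {e₃, e₁₀} ∩ {e₀, e₁, e₃, e₆, e₉, e₁₁} = {e₃}
So ⟦grey green scholar that e₁ helped on e₄⟧ = {e₃}.

{e₃}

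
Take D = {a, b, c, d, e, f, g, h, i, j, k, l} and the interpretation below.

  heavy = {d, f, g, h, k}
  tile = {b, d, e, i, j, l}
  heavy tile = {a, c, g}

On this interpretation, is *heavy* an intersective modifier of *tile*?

no

⟦heavy⟧ ∩ ⟦tile⟧ = {d, f, g, h, k} ∩ {b, d, e, i, j, l} = {d}
Observed ⟦heavy tile⟧ = {a, c, g}.
These differ, so the modifier is not intersective in this model.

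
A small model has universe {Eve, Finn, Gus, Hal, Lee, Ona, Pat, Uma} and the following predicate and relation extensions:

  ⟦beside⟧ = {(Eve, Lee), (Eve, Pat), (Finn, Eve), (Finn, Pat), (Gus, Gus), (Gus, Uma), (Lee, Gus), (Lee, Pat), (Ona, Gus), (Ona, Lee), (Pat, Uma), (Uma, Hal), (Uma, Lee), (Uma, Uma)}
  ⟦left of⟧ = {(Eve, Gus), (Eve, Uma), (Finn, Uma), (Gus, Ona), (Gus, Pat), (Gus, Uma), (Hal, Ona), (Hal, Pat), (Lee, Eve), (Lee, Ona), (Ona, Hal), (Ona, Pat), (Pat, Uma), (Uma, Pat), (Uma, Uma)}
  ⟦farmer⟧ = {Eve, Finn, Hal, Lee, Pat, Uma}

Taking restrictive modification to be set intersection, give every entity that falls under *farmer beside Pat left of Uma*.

⟦beside Pat⟧ = {x : ⟨x, Pat⟩ ∈ ⟦beside⟧} = {Eve, Finn, Lee}
⟦left of Uma⟧ = {x : ⟨x, Uma⟩ ∈ ⟦left of⟧} = {Eve, Finn, Gus, Pat, Uma}
⟦farmer⟧ = {Eve, Finn, Hal, Lee, Pat, Uma}
… ∩ ⟦beside Pat⟧ = {Eve, Finn, Hal, Lee, Pat, Uma} ∩ {Eve, Finn, Lee} = {Eve, Finn, Lee}
… ∩ ⟦left of Uma⟧ = {Eve, Finn, Lee} ∩ {Eve, Finn, Gus, Pat, Uma} = {Eve, Finn}
So ⟦farmer beside Pat left of Uma⟧ = {Eve, Finn}.

{Eve, Finn}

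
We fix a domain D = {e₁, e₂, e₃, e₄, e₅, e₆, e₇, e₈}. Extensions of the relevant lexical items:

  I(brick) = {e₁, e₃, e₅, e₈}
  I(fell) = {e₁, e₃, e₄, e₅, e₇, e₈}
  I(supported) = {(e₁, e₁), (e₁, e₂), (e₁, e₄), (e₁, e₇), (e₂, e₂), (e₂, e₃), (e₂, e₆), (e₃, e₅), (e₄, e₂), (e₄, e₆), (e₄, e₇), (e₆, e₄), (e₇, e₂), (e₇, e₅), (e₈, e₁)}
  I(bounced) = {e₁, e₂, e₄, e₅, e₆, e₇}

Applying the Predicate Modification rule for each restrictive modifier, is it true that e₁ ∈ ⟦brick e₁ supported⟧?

yes

⟦e₁ supported⟧ = {x : ⟨e₁, x⟩ ∈ ⟦supported⟧} = {e₁, e₂, e₄, e₇}
⟦brick⟧ = {e₁, e₃, e₅, e₈}
… ∩ ⟦e₁ supported⟧ = {e₁, e₃, e₅, e₈} ∩ {e₁, e₂, e₄, e₇} = {e₁}
⟦brick e₁ supported⟧ = {e₁}; e₁ ∈ this set.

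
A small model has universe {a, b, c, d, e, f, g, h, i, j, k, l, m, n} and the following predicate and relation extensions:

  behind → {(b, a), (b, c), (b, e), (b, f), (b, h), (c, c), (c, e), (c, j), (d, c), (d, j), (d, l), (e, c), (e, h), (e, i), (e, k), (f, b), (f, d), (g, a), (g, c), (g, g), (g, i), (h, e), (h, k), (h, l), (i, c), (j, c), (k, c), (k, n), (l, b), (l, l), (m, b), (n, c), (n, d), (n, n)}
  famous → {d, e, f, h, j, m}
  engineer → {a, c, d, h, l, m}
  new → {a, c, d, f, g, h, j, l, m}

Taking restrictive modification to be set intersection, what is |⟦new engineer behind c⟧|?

⟦behind c⟧ = {x : ⟨x, c⟩ ∈ ⟦behind⟧} = {b, c, d, e, g, i, j, k, n}
⟦engineer⟧ = {a, c, d, h, l, m}
… ∩ ⟦behind c⟧ = {a, c, d, h, l, m} ∩ {b, c, d, e, g, i, j, k, n} = {c, d}
… ∩ ⟦new⟧ = {c, d} ∩ {a, c, d, f, g, h, j, l, m} = {c, d}
⟦new engineer behind c⟧ = {c, d}, so the cardinality is 2.

2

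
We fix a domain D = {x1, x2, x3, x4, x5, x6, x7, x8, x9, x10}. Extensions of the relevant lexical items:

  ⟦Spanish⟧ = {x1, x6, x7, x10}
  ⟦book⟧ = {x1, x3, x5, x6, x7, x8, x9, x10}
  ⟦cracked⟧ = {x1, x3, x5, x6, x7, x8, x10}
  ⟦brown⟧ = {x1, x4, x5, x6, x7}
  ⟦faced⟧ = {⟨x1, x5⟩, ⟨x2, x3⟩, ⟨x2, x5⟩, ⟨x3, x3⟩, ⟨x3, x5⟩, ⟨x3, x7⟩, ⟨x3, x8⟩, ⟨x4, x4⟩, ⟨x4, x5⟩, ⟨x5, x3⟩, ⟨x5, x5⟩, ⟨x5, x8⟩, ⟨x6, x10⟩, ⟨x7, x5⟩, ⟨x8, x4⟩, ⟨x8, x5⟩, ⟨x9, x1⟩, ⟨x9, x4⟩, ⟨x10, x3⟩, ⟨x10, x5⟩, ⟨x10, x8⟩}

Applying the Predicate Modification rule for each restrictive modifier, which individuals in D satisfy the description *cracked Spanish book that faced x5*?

⟦that faced x5⟧ = {x : ⟨x, x5⟩ ∈ ⟦faced⟧} = {x1, x2, x3, x4, x5, x7, x8, x10}
⟦book⟧ = {x1, x3, x5, x6, x7, x8, x9, x10}
… ∩ ⟦that faced x5⟧ = {x1, x3, x5, x6, x7, x8, x9, x10} ∩ {x1, x2, x3, x4, x5, x7, x8, x10} = {x1, x3, x5, x7, x8, x10}
… ∩ ⟦cracked⟧ = {x1, x3, x5, x7, x8, x10} ∩ {x1, x3, x5, x6, x7, x8, x10} = {x1, x3, x5, x7, x8, x10}
… ∩ ⟦Spanish⟧ = {x1, x3, x5, x7, x8, x10} ∩ {x1, x6, x7, x10} = {x1, x7, x10}
So ⟦cracked Spanish book that faced x5⟧ = {x1, x7, x10}.

{x1, x7, x10}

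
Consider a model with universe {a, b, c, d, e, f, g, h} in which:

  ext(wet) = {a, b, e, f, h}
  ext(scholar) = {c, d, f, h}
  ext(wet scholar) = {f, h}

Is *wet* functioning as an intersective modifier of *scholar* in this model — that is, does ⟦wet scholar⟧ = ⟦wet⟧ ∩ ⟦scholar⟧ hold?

⟦wet⟧ ∩ ⟦scholar⟧ = {a, b, e, f, h} ∩ {c, d, f, h} = {f, h}
Observed ⟦wet scholar⟧ = {f, h}.
These coincide, so the modifier is intersective here.

yes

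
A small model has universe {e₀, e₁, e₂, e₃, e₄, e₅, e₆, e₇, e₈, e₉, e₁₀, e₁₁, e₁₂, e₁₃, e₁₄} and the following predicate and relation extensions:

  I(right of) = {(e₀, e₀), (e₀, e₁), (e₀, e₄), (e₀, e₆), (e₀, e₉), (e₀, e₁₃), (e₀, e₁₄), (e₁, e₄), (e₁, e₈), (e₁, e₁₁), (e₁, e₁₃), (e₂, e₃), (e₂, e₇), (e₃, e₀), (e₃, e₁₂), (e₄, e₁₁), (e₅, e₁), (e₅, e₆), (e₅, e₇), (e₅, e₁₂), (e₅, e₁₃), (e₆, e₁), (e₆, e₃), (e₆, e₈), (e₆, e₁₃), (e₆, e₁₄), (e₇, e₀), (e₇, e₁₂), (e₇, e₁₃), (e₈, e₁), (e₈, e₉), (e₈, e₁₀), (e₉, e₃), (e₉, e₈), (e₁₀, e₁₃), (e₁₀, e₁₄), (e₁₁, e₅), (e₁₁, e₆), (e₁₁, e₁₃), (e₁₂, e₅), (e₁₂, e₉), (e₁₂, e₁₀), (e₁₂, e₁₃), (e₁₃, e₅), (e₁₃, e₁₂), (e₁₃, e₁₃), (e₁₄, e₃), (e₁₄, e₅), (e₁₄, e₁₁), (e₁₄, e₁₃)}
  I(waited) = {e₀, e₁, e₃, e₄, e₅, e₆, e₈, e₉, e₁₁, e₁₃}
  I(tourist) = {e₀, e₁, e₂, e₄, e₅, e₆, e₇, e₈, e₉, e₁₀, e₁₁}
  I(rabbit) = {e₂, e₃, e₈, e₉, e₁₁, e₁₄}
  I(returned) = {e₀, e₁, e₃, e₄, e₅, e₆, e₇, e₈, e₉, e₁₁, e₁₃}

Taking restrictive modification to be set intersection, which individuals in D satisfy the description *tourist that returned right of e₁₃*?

{e₀, e₁, e₅, e₆, e₇, e₁₁}

⟦that returned⟧ = ⟦returned⟧ = {e₀, e₁, e₃, e₄, e₅, e₆, e₇, e₈, e₉, e₁₁, e₁₃}
⟦right of e₁₃⟧ = {x : ⟨x, e₁₃⟩ ∈ ⟦right of⟧} = {e₀, e₁, e₅, e₆, e₇, e₁₀, e₁₁, e₁₂, e₁₃, e₁₄}
⟦tourist⟧ = {e₀, e₁, e₂, e₄, e₅, e₆, e₇, e₈, e₉, e₁₀, e₁₁}
… ∩ ⟦that returned⟧ = {e₀, e₁, e₂, e₄, e₅, e₆, e₇, e₈, e₉, e₁₀, e₁₁} ∩ {e₀, e₁, e₃, e₄, e₅, e₆, e₇, e₈, e₉, e₁₁, e₁₃} = {e₀, e₁, e₄, e₅, e₆, e₇, e₈, e₉, e₁₁}
… ∩ ⟦right of e₁₃⟧ = {e₀, e₁, e₄, e₅, e₆, e₇, e₈, e₉, e₁₁} ∩ {e₀, e₁, e₅, e₆, e₇, e₁₀, e₁₁, e₁₂, e₁₃, e₁₄} = {e₀, e₁, e₅, e₆, e₇, e₁₁}
So ⟦tourist that returned right of e₁₃⟧ = {e₀, e₁, e₅, e₆, e₇, e₁₁}.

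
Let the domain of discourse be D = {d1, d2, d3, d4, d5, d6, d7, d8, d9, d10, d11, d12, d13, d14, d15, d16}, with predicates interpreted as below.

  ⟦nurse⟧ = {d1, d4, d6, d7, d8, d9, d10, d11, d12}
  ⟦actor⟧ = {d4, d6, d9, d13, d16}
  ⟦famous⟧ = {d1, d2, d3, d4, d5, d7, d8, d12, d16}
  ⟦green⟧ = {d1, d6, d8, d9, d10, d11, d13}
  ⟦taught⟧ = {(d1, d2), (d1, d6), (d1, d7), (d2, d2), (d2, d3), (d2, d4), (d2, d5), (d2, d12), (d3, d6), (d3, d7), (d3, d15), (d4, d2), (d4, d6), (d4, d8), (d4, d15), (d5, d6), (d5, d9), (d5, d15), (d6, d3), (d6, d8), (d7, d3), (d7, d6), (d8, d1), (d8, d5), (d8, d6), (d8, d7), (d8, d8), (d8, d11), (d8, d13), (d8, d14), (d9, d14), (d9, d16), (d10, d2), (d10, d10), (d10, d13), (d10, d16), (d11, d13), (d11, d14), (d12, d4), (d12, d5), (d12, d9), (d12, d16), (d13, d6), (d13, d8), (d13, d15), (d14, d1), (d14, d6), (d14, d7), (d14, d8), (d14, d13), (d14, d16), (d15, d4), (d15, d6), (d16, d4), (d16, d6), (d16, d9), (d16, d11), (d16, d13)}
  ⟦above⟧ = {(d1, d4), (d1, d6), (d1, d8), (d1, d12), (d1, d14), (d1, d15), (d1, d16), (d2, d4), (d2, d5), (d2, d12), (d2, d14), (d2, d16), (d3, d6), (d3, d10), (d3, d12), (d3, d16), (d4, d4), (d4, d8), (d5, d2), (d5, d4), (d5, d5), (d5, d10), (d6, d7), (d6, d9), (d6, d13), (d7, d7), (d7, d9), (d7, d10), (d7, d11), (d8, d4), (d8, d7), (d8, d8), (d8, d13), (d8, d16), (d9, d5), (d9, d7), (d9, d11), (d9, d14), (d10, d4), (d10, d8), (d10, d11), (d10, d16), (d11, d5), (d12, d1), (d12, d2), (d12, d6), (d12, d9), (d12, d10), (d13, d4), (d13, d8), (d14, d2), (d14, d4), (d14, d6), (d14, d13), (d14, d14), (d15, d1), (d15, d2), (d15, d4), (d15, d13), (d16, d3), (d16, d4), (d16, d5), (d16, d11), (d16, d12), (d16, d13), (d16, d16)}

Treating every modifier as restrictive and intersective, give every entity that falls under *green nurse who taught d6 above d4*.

{d1, d8}

⟦who taught d6⟧ = {x : ⟨x, d6⟩ ∈ ⟦taught⟧} = {d1, d3, d4, d5, d7, d8, d13, d14, d15, d16}
⟦above d4⟧ = {x : ⟨x, d4⟩ ∈ ⟦above⟧} = {d1, d2, d4, d5, d8, d10, d13, d14, d15, d16}
⟦nurse⟧ = {d1, d4, d6, d7, d8, d9, d10, d11, d12}
… ∩ ⟦who taught d6⟧ = {d1, d4, d6, d7, d8, d9, d10, d11, d12} ∩ {d1, d3, d4, d5, d7, d8, d13, d14, d15, d16} = {d1, d4, d7, d8}
… ∩ ⟦above d4⟧ = {d1, d4, d7, d8} ∩ {d1, d2, d4, d5, d8, d10, d13, d14, d15, d16} = {d1, d4, d8}
… ∩ ⟦green⟧ = {d1, d4, d8} ∩ {d1, d6, d8, d9, d10, d11, d13} = {d1, d8}
So ⟦green nurse who taught d6 above d4⟧ = {d1, d8}.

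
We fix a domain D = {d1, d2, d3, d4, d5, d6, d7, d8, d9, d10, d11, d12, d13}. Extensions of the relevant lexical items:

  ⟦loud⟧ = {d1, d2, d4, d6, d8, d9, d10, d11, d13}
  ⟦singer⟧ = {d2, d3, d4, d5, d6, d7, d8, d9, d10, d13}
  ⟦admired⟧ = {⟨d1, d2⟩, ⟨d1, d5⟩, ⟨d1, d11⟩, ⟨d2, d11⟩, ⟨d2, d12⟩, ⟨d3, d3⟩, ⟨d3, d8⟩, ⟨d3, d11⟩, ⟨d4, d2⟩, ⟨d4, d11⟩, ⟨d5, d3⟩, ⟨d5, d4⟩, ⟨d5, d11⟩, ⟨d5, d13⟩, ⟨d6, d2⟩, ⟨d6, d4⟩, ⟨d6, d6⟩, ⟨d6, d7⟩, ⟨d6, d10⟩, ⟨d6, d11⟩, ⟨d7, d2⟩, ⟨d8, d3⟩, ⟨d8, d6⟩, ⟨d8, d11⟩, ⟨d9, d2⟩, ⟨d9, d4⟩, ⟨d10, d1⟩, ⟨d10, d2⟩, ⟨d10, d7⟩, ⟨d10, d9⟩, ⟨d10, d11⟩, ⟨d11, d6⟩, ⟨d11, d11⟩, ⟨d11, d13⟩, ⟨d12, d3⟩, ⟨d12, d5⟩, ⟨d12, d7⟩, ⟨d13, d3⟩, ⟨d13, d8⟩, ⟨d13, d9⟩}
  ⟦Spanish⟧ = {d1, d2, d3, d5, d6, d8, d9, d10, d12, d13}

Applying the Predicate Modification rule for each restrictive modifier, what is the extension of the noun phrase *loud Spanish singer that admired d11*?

⟦that admired d11⟧ = {x : ⟨x, d11⟩ ∈ ⟦admired⟧} = {d1, d2, d3, d4, d5, d6, d8, d10, d11}
⟦singer⟧ = {d2, d3, d4, d5, d6, d7, d8, d9, d10, d13}
… ∩ ⟦that admired d11⟧ = {d2, d3, d4, d5, d6, d7, d8, d9, d10, d13} ∩ {d1, d2, d3, d4, d5, d6, d8, d10, d11} = {d2, d3, d4, d5, d6, d8, d10}
… ∩ ⟦loud⟧ = {d2, d3, d4, d5, d6, d8, d10} ∩ {d1, d2, d4, d6, d8, d9, d10, d11, d13} = {d2, d4, d6, d8, d10}
… ∩ ⟦Spanish⟧ = {d2, d4, d6, d8, d10} ∩ {d1, d2, d3, d5, d6, d8, d9, d10, d12, d13} = {d2, d6, d8, d10}
So ⟦loud Spanish singer that admired d11⟧ = {d2, d6, d8, d10}.

{d2, d6, d8, d10}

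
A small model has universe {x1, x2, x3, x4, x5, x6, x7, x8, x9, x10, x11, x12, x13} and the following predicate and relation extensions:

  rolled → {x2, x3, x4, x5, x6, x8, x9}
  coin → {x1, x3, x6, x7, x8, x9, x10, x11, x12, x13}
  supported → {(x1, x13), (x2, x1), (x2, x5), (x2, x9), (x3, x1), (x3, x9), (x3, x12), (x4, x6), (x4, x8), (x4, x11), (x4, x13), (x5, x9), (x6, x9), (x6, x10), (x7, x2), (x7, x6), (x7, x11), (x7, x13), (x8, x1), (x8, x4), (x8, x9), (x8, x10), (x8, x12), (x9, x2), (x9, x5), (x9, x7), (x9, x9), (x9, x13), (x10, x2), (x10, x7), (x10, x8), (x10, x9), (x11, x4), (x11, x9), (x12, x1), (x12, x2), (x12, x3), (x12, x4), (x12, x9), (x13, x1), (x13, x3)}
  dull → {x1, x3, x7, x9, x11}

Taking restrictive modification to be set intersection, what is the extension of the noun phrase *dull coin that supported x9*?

{x3, x9, x11}

⟦that supported x9⟧ = {x : ⟨x, x9⟩ ∈ ⟦supported⟧} = {x2, x3, x5, x6, x8, x9, x10, x11, x12}
⟦coin⟧ = {x1, x3, x6, x7, x8, x9, x10, x11, x12, x13}
… ∩ ⟦that supported x9⟧ = {x1, x3, x6, x7, x8, x9, x10, x11, x12, x13} ∩ {x2, x3, x5, x6, x8, x9, x10, x11, x12} = {x3, x6, x8, x9, x10, x11, x12}
… ∩ ⟦dull⟧ = {x3, x6, x8, x9, x10, x11, x12} ∩ {x1, x3, x7, x9, x11} = {x3, x9, x11}
So ⟦dull coin that supported x9⟧ = {x3, x9, x11}.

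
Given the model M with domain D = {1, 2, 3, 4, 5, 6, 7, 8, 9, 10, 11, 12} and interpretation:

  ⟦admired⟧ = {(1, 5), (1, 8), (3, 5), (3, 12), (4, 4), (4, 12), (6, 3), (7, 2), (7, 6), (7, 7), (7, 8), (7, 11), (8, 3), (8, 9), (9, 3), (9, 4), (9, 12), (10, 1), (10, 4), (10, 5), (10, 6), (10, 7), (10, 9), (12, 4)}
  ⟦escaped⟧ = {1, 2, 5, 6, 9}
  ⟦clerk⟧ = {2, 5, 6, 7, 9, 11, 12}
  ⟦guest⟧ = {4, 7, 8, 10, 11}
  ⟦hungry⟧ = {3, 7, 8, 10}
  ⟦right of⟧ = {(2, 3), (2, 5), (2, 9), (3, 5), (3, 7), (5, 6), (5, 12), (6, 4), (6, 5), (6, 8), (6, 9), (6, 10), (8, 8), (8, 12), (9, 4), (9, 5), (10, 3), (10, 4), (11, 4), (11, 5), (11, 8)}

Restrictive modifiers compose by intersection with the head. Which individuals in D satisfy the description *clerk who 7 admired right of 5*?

⟦who 7 admired⟧ = {x : ⟨7, x⟩ ∈ ⟦admired⟧} = {2, 6, 7, 8, 11}
⟦right of 5⟧ = {x : ⟨x, 5⟩ ∈ ⟦right of⟧} = {2, 3, 6, 9, 11}
⟦clerk⟧ = {2, 5, 6, 7, 9, 11, 12}
… ∩ ⟦who 7 admired⟧ = {2, 5, 6, 7, 9, 11, 12} ∩ {2, 6, 7, 8, 11} = {2, 6, 7, 11}
… ∩ ⟦right of 5⟧ = {2, 6, 7, 11} ∩ {2, 3, 6, 9, 11} = {2, 6, 11}
So ⟦clerk who 7 admired right of 5⟧ = {2, 6, 11}.

{2, 6, 11}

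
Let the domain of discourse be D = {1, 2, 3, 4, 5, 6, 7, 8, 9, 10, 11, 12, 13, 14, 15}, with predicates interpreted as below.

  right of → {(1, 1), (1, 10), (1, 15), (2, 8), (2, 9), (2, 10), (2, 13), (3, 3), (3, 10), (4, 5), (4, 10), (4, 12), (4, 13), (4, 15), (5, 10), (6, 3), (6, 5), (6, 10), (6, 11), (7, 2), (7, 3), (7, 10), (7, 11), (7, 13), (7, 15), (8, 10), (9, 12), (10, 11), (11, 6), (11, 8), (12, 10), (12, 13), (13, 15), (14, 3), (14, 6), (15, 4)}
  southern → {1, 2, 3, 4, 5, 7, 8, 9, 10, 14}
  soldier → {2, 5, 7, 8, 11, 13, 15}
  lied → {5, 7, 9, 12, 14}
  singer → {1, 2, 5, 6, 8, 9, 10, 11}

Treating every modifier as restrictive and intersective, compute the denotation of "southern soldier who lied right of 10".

{5, 7}

⟦who lied⟧ = ⟦lied⟧ = {5, 7, 9, 12, 14}
⟦right of 10⟧ = {x : ⟨x, 10⟩ ∈ ⟦right of⟧} = {1, 2, 3, 4, 5, 6, 7, 8, 12}
⟦soldier⟧ = {2, 5, 7, 8, 11, 13, 15}
… ∩ ⟦who lied⟧ = {2, 5, 7, 8, 11, 13, 15} ∩ {5, 7, 9, 12, 14} = {5, 7}
… ∩ ⟦right of 10⟧ = {5, 7} ∩ {1, 2, 3, 4, 5, 6, 7, 8, 12} = {5, 7}
… ∩ ⟦southern⟧ = {5, 7} ∩ {1, 2, 3, 4, 5, 7, 8, 9, 10, 14} = {5, 7}
So ⟦southern soldier who lied right of 10⟧ = {5, 7}.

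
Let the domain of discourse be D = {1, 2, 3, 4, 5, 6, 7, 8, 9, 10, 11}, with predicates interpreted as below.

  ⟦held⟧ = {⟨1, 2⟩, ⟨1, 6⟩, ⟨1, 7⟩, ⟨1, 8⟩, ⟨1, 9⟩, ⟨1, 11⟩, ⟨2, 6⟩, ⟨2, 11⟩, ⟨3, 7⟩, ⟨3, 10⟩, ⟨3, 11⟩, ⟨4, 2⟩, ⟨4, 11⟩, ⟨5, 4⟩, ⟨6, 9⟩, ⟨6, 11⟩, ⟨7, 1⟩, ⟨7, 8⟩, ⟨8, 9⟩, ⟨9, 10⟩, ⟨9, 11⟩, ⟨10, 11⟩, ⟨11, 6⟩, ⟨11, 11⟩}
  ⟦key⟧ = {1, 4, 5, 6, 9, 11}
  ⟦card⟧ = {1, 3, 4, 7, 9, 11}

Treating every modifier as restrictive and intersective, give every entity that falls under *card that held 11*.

{1, 3, 4, 9, 11}

⟦that held 11⟧ = {x : ⟨x, 11⟩ ∈ ⟦held⟧} = {1, 2, 3, 4, 6, 9, 10, 11}
⟦card⟧ = {1, 3, 4, 7, 9, 11}
… ∩ ⟦that held 11⟧ = {1, 3, 4, 7, 9, 11} ∩ {1, 2, 3, 4, 6, 9, 10, 11} = {1, 3, 4, 9, 11}
So ⟦card that held 11⟧ = {1, 3, 4, 9, 11}.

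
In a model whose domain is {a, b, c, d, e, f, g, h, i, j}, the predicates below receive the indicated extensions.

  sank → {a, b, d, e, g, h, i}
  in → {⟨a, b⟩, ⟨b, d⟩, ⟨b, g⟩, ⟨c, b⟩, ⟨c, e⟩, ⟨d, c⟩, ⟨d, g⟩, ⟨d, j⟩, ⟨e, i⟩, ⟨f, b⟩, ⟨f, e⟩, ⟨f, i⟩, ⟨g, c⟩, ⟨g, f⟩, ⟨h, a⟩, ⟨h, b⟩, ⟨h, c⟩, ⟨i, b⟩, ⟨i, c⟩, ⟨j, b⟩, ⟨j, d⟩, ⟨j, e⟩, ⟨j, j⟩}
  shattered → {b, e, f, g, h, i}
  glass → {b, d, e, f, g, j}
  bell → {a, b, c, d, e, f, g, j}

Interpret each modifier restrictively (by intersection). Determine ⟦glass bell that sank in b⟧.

⟦that sank⟧ = ⟦sank⟧ = {a, b, d, e, g, h, i}
⟦in b⟧ = {x : ⟨x, b⟩ ∈ ⟦in⟧} = {a, c, f, h, i, j}
⟦bell⟧ = {a, b, c, d, e, f, g, j}
… ∩ ⟦that sank⟧ = {a, b, c, d, e, f, g, j} ∩ {a, b, d, e, g, h, i} = {a, b, d, e, g}
… ∩ ⟦in b⟧ = {a, b, d, e, g} ∩ {a, c, f, h, i, j} = {a}
… ∩ ⟦glass⟧ = {a} ∩ {b, d, e, f, g, j} = ∅
So ⟦glass bell that sank in b⟧ = { }.

{ }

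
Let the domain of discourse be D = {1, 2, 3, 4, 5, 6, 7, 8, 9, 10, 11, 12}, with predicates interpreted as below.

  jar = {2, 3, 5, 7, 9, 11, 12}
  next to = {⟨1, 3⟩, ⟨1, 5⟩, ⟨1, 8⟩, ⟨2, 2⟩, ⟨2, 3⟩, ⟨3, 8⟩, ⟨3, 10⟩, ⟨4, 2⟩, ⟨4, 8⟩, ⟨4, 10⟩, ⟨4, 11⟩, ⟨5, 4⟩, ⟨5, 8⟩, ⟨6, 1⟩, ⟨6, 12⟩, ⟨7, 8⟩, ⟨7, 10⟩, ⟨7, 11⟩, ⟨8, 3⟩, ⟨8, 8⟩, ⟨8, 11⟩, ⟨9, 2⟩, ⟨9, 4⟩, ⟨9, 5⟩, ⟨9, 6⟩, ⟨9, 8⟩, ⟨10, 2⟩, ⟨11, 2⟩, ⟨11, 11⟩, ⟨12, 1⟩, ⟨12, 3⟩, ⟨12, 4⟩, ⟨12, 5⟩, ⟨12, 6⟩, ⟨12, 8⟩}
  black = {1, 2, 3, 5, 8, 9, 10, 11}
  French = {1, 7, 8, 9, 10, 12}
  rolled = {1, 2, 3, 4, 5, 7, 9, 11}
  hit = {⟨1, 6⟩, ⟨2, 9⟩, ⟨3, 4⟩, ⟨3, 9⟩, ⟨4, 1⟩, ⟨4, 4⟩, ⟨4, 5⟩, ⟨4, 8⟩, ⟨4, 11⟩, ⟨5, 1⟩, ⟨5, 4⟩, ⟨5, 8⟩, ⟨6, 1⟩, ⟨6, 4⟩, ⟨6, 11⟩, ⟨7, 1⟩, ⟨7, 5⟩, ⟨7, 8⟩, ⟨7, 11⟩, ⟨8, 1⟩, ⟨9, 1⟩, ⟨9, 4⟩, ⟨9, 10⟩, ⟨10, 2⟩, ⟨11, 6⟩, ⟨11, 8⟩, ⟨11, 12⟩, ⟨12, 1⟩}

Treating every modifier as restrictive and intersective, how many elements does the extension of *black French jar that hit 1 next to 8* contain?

1

⟦that hit 1⟧ = {x : ⟨x, 1⟩ ∈ ⟦hit⟧} = {4, 5, 6, 7, 8, 9, 12}
⟦next to 8⟧ = {x : ⟨x, 8⟩ ∈ ⟦next to⟧} = {1, 3, 4, 5, 7, 8, 9, 12}
⟦jar⟧ = {2, 3, 5, 7, 9, 11, 12}
… ∩ ⟦that hit 1⟧ = {2, 3, 5, 7, 9, 11, 12} ∩ {4, 5, 6, 7, 8, 9, 12} = {5, 7, 9, 12}
… ∩ ⟦next to 8⟧ = {5, 7, 9, 12} ∩ {1, 3, 4, 5, 7, 8, 9, 12} = {5, 7, 9, 12}
… ∩ ⟦black⟧ = {5, 7, 9, 12} ∩ {1, 2, 3, 5, 8, 9, 10, 11} = {5, 9}
… ∩ ⟦French⟧ = {5, 9} ∩ {1, 7, 8, 9, 10, 12} = {9}
⟦black French jar that hit 1 next to 8⟧ = {9}, so the cardinality is 1.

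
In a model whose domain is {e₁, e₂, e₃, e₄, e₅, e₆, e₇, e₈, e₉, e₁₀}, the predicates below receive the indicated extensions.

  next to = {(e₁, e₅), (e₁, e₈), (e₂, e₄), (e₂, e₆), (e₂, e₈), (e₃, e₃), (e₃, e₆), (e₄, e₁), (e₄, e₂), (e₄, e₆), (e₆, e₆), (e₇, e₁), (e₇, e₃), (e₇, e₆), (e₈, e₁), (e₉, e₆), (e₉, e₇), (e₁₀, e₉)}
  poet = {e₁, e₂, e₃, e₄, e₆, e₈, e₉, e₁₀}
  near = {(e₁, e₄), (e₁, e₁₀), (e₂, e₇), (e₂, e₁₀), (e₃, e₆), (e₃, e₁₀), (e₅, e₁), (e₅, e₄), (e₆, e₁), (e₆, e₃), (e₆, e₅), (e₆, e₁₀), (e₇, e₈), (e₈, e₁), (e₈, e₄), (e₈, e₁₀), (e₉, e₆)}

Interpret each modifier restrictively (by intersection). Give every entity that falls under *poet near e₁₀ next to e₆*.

⟦near e₁₀⟧ = {x : ⟨x, e₁₀⟩ ∈ ⟦near⟧} = {e₁, e₂, e₃, e₆, e₈}
⟦next to e₆⟧ = {x : ⟨x, e₆⟩ ∈ ⟦next to⟧} = {e₂, e₃, e₄, e₆, e₇, e₉}
⟦poet⟧ = {e₁, e₂, e₃, e₄, e₆, e₈, e₉, e₁₀}
… ∩ ⟦near e₁₀⟧ = {e₁, e₂, e₃, e₄, e₆, e₈, e₉, e₁₀} ∩ {e₁, e₂, e₃, e₆, e₈} = {e₁, e₂, e₃, e₆, e₈}
… ∩ ⟦next to e₆⟧ = {e₁, e₂, e₃, e₆, e₈} ∩ {e₂, e₃, e₄, e₆, e₇, e₉} = {e₂, e₃, e₆}
So ⟦poet near e₁₀ next to e₆⟧ = {e₂, e₃, e₆}.

{e₂, e₃, e₆}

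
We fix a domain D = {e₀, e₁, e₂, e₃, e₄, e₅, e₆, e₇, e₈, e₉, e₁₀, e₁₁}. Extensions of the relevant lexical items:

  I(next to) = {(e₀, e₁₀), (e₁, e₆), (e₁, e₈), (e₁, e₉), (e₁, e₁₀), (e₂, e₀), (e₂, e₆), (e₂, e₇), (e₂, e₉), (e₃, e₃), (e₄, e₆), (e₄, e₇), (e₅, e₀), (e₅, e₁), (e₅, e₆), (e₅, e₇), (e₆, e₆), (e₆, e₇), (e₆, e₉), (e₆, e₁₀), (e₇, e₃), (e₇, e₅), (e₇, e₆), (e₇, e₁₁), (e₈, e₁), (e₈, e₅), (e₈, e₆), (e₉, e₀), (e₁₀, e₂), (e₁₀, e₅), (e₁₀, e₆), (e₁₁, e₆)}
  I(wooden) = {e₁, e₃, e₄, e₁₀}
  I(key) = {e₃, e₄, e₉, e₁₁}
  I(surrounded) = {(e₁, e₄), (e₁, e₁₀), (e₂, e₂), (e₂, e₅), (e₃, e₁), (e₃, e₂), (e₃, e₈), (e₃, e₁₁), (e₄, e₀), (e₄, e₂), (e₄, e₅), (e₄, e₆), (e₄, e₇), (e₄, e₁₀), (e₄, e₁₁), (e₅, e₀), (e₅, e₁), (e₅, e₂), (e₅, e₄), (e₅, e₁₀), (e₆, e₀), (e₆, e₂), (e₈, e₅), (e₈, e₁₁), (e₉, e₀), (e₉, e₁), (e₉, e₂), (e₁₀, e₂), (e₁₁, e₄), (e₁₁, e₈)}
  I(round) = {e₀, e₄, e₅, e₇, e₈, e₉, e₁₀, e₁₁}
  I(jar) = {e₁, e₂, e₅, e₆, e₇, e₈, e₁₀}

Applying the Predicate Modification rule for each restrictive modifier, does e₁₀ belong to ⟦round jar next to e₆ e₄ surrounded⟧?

⟦next to e₆⟧ = {x : ⟨x, e₆⟩ ∈ ⟦next to⟧} = {e₁, e₂, e₄, e₅, e₆, e₇, e₈, e₁₀, e₁₁}
⟦e₄ surrounded⟧ = {x : ⟨e₄, x⟩ ∈ ⟦surrounded⟧} = {e₀, e₂, e₅, e₆, e₇, e₁₀, e₁₁}
⟦jar⟧ = {e₁, e₂, e₅, e₆, e₇, e₈, e₁₀}
… ∩ ⟦next to e₆⟧ = {e₁, e₂, e₅, e₆, e₇, e₈, e₁₀} ∩ {e₁, e₂, e₄, e₅, e₆, e₇, e₈, e₁₀, e₁₁} = {e₁, e₂, e₅, e₆, e₇, e₈, e₁₀}
… ∩ ⟦e₄ surrounded⟧ = {e₁, e₂, e₅, e₆, e₇, e₈, e₁₀} ∩ {e₀, e₂, e₅, e₆, e₇, e₁₀, e₁₁} = {e₂, e₅, e₆, e₇, e₁₀}
… ∩ ⟦round⟧ = {e₂, e₅, e₆, e₇, e₁₀} ∩ {e₀, e₄, e₅, e₇, e₈, e₉, e₁₀, e₁₁} = {e₅, e₇, e₁₀}
⟦round jar next to e₆ e₄ surrounded⟧ = {e₅, e₇, e₁₀}; e₁₀ ∈ this set.

yes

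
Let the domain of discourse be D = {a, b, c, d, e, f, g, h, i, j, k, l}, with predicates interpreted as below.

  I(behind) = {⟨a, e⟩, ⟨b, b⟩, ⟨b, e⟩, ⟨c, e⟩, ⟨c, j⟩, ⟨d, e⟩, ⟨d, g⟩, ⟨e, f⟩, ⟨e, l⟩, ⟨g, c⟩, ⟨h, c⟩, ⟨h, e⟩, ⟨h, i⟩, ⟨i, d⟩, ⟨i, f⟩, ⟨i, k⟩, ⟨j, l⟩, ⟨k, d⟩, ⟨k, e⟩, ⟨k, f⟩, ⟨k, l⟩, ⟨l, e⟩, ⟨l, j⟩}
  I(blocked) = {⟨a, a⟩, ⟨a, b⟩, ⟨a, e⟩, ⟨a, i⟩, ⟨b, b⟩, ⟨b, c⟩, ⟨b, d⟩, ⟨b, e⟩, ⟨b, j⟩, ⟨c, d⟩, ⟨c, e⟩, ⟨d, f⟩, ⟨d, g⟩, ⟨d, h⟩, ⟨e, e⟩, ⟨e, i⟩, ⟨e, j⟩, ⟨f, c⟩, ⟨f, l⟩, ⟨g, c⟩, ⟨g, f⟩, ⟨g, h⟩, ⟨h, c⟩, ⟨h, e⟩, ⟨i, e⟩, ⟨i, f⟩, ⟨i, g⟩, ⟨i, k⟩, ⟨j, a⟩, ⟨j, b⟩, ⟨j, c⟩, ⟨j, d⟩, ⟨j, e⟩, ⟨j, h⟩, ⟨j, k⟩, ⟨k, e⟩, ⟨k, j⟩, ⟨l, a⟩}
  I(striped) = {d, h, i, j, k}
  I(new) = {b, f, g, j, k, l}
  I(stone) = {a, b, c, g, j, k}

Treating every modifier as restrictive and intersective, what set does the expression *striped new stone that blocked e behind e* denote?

{k}

⟦that blocked e⟧ = {x : ⟨x, e⟩ ∈ ⟦blocked⟧} = {a, b, c, e, h, i, j, k}
⟦behind e⟧ = {x : ⟨x, e⟩ ∈ ⟦behind⟧} = {a, b, c, d, h, k, l}
⟦stone⟧ = {a, b, c, g, j, k}
… ∩ ⟦that blocked e⟧ = {a, b, c, g, j, k} ∩ {a, b, c, e, h, i, j, k} = {a, b, c, j, k}
… ∩ ⟦behind e⟧ = {a, b, c, j, k} ∩ {a, b, c, d, h, k, l} = {a, b, c, k}
… ∩ ⟦striped⟧ = {a, b, c, k} ∩ {d, h, i, j, k} = {k}
… ∩ ⟦new⟧ = {k} ∩ {b, f, g, j, k, l} = {k}
So ⟦striped new stone that blocked e behind e⟧ = {k}.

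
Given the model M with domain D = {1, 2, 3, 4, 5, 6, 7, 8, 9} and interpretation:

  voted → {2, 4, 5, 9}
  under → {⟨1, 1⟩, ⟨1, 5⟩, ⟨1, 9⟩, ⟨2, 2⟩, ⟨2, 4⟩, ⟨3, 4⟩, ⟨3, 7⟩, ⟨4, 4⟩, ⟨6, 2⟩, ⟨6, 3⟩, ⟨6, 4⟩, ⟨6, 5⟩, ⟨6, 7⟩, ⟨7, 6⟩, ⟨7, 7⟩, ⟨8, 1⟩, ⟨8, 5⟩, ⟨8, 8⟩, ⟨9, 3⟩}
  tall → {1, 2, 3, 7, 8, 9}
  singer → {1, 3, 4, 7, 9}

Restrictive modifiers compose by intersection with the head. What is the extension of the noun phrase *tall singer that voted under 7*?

⟦that voted⟧ = ⟦voted⟧ = {2, 4, 5, 9}
⟦under 7⟧ = {x : ⟨x, 7⟩ ∈ ⟦under⟧} = {3, 6, 7}
⟦singer⟧ = {1, 3, 4, 7, 9}
… ∩ ⟦that voted⟧ = {1, 3, 4, 7, 9} ∩ {2, 4, 5, 9} = {4, 9}
… ∩ ⟦under 7⟧ = {4, 9} ∩ {3, 6, 7} = ∅
… ∩ ⟦tall⟧ = ∅ ∩ {1, 2, 3, 7, 8, 9} = ∅
So ⟦tall singer that voted under 7⟧ = ∅.

∅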